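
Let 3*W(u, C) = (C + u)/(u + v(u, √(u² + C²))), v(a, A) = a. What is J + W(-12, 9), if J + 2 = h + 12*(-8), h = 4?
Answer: -2255/24 ≈ -93.958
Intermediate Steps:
J = -94 (J = -2 + (4 + 12*(-8)) = -2 + (4 - 96) = -2 - 92 = -94)
W(u, C) = (C + u)/(6*u) (W(u, C) = ((C + u)/(u + u))/3 = ((C + u)/((2*u)))/3 = ((C + u)*(1/(2*u)))/3 = ((C + u)/(2*u))/3 = (C + u)/(6*u))
J + W(-12, 9) = -94 + (⅙)*(9 - 12)/(-12) = -94 + (⅙)*(-1/12)*(-3) = -94 + 1/24 = -2255/24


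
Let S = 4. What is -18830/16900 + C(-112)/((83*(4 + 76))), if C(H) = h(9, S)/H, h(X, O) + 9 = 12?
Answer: -140035451/125681920 ≈ -1.1142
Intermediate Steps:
h(X, O) = 3 (h(X, O) = -9 + 12 = 3)
C(H) = 3/H
-18830/16900 + C(-112)/((83*(4 + 76))) = -18830/16900 + (3/(-112))/((83*(4 + 76))) = -18830*1/16900 + (3*(-1/112))/((83*80)) = -1883/1690 - 3/112/6640 = -1883/1690 - 3/112*1/6640 = -1883/1690 - 3/743680 = -140035451/125681920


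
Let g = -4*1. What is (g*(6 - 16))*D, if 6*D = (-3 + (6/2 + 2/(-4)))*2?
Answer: -20/3 ≈ -6.6667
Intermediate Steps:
g = -4
D = -⅙ (D = ((-3 + (6/2 + 2/(-4)))*2)/6 = ((-3 + (6*(½) + 2*(-¼)))*2)/6 = ((-3 + (3 - ½))*2)/6 = ((-3 + 5/2)*2)/6 = (-½*2)/6 = (⅙)*(-1) = -⅙ ≈ -0.16667)
(g*(6 - 16))*D = -4*(6 - 16)*(-⅙) = -4*(-10)*(-⅙) = 40*(-⅙) = -20/3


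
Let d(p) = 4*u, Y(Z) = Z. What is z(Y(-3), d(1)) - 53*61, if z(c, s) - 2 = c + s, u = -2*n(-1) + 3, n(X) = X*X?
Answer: -3230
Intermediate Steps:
n(X) = X²
u = 1 (u = -2*(-1)² + 3 = -2*1 + 3 = -2 + 3 = 1)
d(p) = 4 (d(p) = 4*1 = 4)
z(c, s) = 2 + c + s (z(c, s) = 2 + (c + s) = 2 + c + s)
z(Y(-3), d(1)) - 53*61 = (2 - 3 + 4) - 53*61 = 3 - 3233 = -3230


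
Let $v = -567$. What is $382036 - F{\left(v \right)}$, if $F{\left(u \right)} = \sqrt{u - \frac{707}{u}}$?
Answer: $382036 - \frac{i \sqrt{45826}}{9} \approx 3.8204 \cdot 10^{5} - 23.786 i$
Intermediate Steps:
$382036 - F{\left(v \right)} = 382036 - \sqrt{-567 - \frac{707}{-567}} = 382036 - \sqrt{-567 - - \frac{101}{81}} = 382036 - \sqrt{-567 + \frac{101}{81}} = 382036 - \sqrt{- \frac{45826}{81}} = 382036 - \frac{i \sqrt{45826}}{9}$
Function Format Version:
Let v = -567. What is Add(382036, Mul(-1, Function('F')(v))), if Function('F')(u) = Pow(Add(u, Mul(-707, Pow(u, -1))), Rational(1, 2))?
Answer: Add(382036, Mul(Rational(-1, 9), I, Pow(45826, Rational(1, 2)))) ≈ Add(3.8204e+5, Mul(-23.786, I))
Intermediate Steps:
Add(382036, Mul(-1, Function('F')(v))) = Add(382036, Mul(-1, Pow(Add(-567, Mul(-707, Pow(-567, -1))), Rational(1, 2)))) = Add(382036, Mul(-1, Pow(Add(-567, Mul(-707, Rational(-1, 567))), Rational(1, 2)))) = Add(382036, Mul(-1, Pow(Add(-567, Rational(101, 81)), Rational(1, 2)))) = Add(382036, Mul(-1, Pow(Rational(-45826, 81), Rational(1, 2)))) = Add(382036, Mul(-1, Mul(Rational(1, 9), I, Pow(45826, Rational(1, 2))))) = Add(382036, Mul(Rational(-1, 9), I, Pow(45826, Rational(1, 2))))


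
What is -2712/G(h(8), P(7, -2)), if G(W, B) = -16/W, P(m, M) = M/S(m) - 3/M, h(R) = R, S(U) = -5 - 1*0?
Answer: 1356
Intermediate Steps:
S(U) = -5 (S(U) = -5 + 0 = -5)
P(m, M) = -3/M - M/5 (P(m, M) = M/(-5) - 3/M = M*(-1/5) - 3/M = -M/5 - 3/M = -3/M - M/5)
-2712/G(h(8), P(7, -2)) = -2712/((-16/8)) = -2712/((-16*1/8)) = -2712/(-2) = -2712*(-1/2) = 1356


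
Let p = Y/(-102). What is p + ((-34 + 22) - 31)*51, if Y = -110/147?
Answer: -16440866/7497 ≈ -2193.0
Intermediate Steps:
Y = -110/147 (Y = -110*1/147 = -110/147 ≈ -0.74830)
p = 55/7497 (p = -110/147/(-102) = -110/147*(-1/102) = 55/7497 ≈ 0.0073363)
p + ((-34 + 22) - 31)*51 = 55/7497 + ((-34 + 22) - 31)*51 = 55/7497 + (-12 - 31)*51 = 55/7497 - 43*51 = 55/7497 - 2193 = -16440866/7497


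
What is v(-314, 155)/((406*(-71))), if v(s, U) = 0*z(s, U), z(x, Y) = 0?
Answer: 0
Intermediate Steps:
v(s, U) = 0 (v(s, U) = 0*0 = 0)
v(-314, 155)/((406*(-71))) = 0/((406*(-71))) = 0/(-28826) = 0*(-1/28826) = 0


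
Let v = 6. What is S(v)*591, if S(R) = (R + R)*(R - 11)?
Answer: -35460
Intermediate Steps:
S(R) = 2*R*(-11 + R) (S(R) = (2*R)*(-11 + R) = 2*R*(-11 + R))
S(v)*591 = (2*6*(-11 + 6))*591 = (2*6*(-5))*591 = -60*591 = -35460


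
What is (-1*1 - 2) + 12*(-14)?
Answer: -171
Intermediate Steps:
(-1*1 - 2) + 12*(-14) = (-1 - 2) - 168 = -3 - 168 = -171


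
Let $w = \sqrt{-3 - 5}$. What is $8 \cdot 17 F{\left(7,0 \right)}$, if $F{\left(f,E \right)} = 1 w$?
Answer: $272 i \sqrt{2} \approx 384.67 i$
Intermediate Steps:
$w = 2 i \sqrt{2}$ ($w = \sqrt{-8} = 2 i \sqrt{2} \approx 2.8284 i$)
$F{\left(f,E \right)} = 2 i \sqrt{2}$ ($F{\left(f,E \right)} = 1 \cdot 2 i \sqrt{2} = 2 i \sqrt{2}$)
$8 \cdot 17 F{\left(7,0 \right)} = 8 \cdot 17 \cdot 2 i \sqrt{2} = 136 \cdot 2 i \sqrt{2} = 272 i \sqrt{2}$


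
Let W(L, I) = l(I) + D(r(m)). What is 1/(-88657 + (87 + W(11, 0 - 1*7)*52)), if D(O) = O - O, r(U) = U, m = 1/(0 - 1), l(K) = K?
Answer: -1/88934 ≈ -1.1244e-5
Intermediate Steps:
m = -1 (m = 1/(-1) = -1)
D(O) = 0
W(L, I) = I (W(L, I) = I + 0 = I)
1/(-88657 + (87 + W(11, 0 - 1*7)*52)) = 1/(-88657 + (87 + (0 - 1*7)*52)) = 1/(-88657 + (87 + (0 - 7)*52)) = 1/(-88657 + (87 - 7*52)) = 1/(-88657 + (87 - 364)) = 1/(-88657 - 277) = 1/(-88934) = -1/88934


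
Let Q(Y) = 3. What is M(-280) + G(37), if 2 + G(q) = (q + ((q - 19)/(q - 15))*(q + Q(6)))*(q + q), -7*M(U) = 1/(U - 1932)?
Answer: 878500235/170324 ≈ 5157.8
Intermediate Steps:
M(U) = -1/(7*(-1932 + U)) (M(U) = -1/(7*(U - 1932)) = -1/(7*(-1932 + U)))
G(q) = -2 + 2*q*(q + (-19 + q)*(3 + q)/(-15 + q)) (G(q) = -2 + (q + ((q - 19)/(q - 15))*(q + 3))*(q + q) = -2 + (q + ((-19 + q)/(-15 + q))*(3 + q))*(2*q) = -2 + (q + (-19 + q)*(3 + q)/(-15 + q))*(2*q) = -2 + 2*q*(q + (-19 + q)*(3 + q)/(-15 + q)))
M(-280) + G(37) = -1/(-13524 + 7*(-280)) + 2*(15 - 58*37 - 31*37² + 2*37³)/(-15 + 37) = -1/(-13524 - 1960) + 2*(15 - 2146 - 31*1369 + 2*50653)/22 = -1/(-15484) + 2*(1/22)*(15 - 2146 - 42439 + 101306) = -1*(-1/15484) + 2*(1/22)*56736 = 1/15484 + 56736/11 = 878500235/170324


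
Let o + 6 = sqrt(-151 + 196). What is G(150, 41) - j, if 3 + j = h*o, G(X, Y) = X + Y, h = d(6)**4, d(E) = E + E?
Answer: 124610 - 62208*sqrt(5) ≈ -14491.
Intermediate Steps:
d(E) = 2*E
h = 20736 (h = (2*6)**4 = 12**4 = 20736)
o = -6 + 3*sqrt(5) (o = -6 + sqrt(-151 + 196) = -6 + sqrt(45) = -6 + 3*sqrt(5) ≈ 0.70820)
j = -124419 + 62208*sqrt(5) (j = -3 + 20736*(-6 + 3*sqrt(5)) = -3 + (-124416 + 62208*sqrt(5)) = -124419 + 62208*sqrt(5) ≈ 14682.)
G(150, 41) - j = (150 + 41) - (-124419 + 62208*sqrt(5)) = 191 + (124419 - 62208*sqrt(5)) = 124610 - 62208*sqrt(5)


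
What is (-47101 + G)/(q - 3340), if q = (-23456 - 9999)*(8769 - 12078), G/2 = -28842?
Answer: -20957/22139851 ≈ -0.00094657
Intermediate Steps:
G = -57684 (G = 2*(-28842) = -57684)
q = 110702595 (q = -33455*(-3309) = 110702595)
(-47101 + G)/(q - 3340) = (-47101 - 57684)/(110702595 - 3340) = -104785/110699255 = -104785*1/110699255 = -20957/22139851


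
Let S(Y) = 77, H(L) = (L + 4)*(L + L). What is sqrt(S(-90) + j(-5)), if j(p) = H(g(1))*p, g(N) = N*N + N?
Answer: I*sqrt(43) ≈ 6.5574*I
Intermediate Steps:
g(N) = N + N**2 (g(N) = N**2 + N = N + N**2)
H(L) = 2*L*(4 + L) (H(L) = (4 + L)*(2*L) = 2*L*(4 + L))
j(p) = 24*p (j(p) = (2*(1*(1 + 1))*(4 + 1*(1 + 1)))*p = (2*(1*2)*(4 + 1*2))*p = (2*2*(4 + 2))*p = (2*2*6)*p = 24*p)
sqrt(S(-90) + j(-5)) = sqrt(77 + 24*(-5)) = sqrt(77 - 120) = sqrt(-43) = I*sqrt(43)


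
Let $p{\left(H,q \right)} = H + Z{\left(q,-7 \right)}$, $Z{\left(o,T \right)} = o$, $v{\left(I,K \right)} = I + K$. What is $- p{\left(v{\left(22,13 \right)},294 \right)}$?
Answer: $-329$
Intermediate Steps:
$p{\left(H,q \right)} = H + q$
$- p{\left(v{\left(22,13 \right)},294 \right)} = - (\left(22 + 13\right) + 294) = - (35 + 294) = \left(-1\right) 329 = -329$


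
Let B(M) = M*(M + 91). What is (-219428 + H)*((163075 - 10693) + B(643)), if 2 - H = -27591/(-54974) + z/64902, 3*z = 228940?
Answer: -366599637248987650900/2675941911 ≈ -1.3700e+11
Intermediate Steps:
z = 228940/3 (z = (1/3)*228940 = 228940/3 ≈ 76313.)
B(M) = M*(91 + M)
H = 1724827241/5351883822 (H = 2 - (-27591/(-54974) + (228940/3)/64902) = 2 - (-27591*(-1/54974) + (228940/3)*(1/64902)) = 2 - (27591/54974 + 114470/97353) = 2 - 1*8978940403/5351883822 = 2 - 8978940403/5351883822 = 1724827241/5351883822 ≈ 0.32228)
(-219428 + H)*((163075 - 10693) + B(643)) = (-219428 + 1724827241/5351883822)*((163075 - 10693) + 643*(91 + 643)) = -1174351438466575*(152382 + 643*734)/5351883822 = -1174351438466575*(152382 + 471962)/5351883822 = -1174351438466575/5351883822*624344 = -366599637248987650900/2675941911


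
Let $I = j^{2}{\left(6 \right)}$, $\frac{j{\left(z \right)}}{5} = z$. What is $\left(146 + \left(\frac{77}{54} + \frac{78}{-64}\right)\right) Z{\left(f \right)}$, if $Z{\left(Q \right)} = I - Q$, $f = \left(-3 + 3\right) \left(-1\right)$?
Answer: $\frac{3158075}{24} \approx 1.3159 \cdot 10^{5}$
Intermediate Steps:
$j{\left(z \right)} = 5 z$
$I = 900$ ($I = \left(5 \cdot 6\right)^{2} = 30^{2} = 900$)
$f = 0$ ($f = 0 \left(-1\right) = 0$)
$Z{\left(Q \right)} = 900 - Q$
$\left(146 + \left(\frac{77}{54} + \frac{78}{-64}\right)\right) Z{\left(f \right)} = \left(146 + \left(\frac{77}{54} + \frac{78}{-64}\right)\right) \left(900 - 0\right) = \left(146 + \left(77 \cdot \frac{1}{54} + 78 \left(- \frac{1}{64}\right)\right)\right) \left(900 + 0\right) = \left(146 + \left(\frac{77}{54} - \frac{39}{32}\right)\right) 900 = \left(146 + \frac{179}{864}\right) 900 = \frac{126323}{864} \cdot 900 = \frac{3158075}{24}$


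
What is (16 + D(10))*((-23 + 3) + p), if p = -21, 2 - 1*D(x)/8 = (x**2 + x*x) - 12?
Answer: 60352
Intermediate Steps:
D(x) = 112 - 16*x**2 (D(x) = 16 - 8*((x**2 + x*x) - 12) = 16 - 8*((x**2 + x**2) - 12) = 16 - 8*(2*x**2 - 12) = 16 - 8*(-12 + 2*x**2) = 16 + (96 - 16*x**2) = 112 - 16*x**2)
(16 + D(10))*((-23 + 3) + p) = (16 + (112 - 16*10**2))*((-23 + 3) - 21) = (16 + (112 - 16*100))*(-20 - 21) = (16 + (112 - 1600))*(-41) = (16 - 1488)*(-41) = -1472*(-41) = 60352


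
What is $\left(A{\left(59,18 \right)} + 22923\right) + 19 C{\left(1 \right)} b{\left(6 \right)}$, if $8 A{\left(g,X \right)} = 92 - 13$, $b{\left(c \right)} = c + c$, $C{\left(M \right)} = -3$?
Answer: $\frac{177991}{8} \approx 22249.0$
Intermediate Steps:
$b{\left(c \right)} = 2 c$
$A{\left(g,X \right)} = \frac{79}{8}$ ($A{\left(g,X \right)} = \frac{92 - 13}{8} = \frac{1}{8} \cdot 79 = \frac{79}{8}$)
$\left(A{\left(59,18 \right)} + 22923\right) + 19 C{\left(1 \right)} b{\left(6 \right)} = \left(\frac{79}{8} + 22923\right) + 19 \left(-3\right) 2 \cdot 6 = \frac{183463}{8} - 684 = \frac{177991}{8}$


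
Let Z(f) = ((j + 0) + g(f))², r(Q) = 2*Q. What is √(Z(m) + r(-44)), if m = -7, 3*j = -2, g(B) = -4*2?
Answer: 2*I*√29/3 ≈ 3.5901*I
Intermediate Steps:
g(B) = -8
j = -⅔ (j = (⅓)*(-2) = -⅔ ≈ -0.66667)
Z(f) = 676/9 (Z(f) = ((-⅔ + 0) - 8)² = (-⅔ - 8)² = (-26/3)² = 676/9)
√(Z(m) + r(-44)) = √(676/9 + 2*(-44)) = √(676/9 - 88) = √(-116/9) = 2*I*√29/3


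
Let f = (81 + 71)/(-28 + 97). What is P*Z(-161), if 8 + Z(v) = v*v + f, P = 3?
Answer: 1788149/23 ≈ 77746.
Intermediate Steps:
f = 152/69 ≈ 2.2029
Z(v) = -400/69 + v**2 (Z(v) = -8 + (v*v + 152/69) = -8 + (v**2 + 152/69) = -8 + (152/69 + v**2) = -400/69 + v**2)
P*Z(-161) = 3*(-400/69 + (-161)**2) = 3*(-400/69 + 25921) = 3*(1788149/69) = 1788149/23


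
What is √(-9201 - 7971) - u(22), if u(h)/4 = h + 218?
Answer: -960 + 18*I*√53 ≈ -960.0 + 131.04*I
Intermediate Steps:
u(h) = 872 + 4*h (u(h) = 4*(h + 218) = 4*(218 + h) = 872 + 4*h)
√(-9201 - 7971) - u(22) = √(-9201 - 7971) - (872 + 4*22) = √(-17172) - (872 + 88) = 18*I*√53 - 1*960 = 18*I*√53 - 960 = -960 + 18*I*√53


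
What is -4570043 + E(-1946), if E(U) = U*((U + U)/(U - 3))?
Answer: -8914587639/1949 ≈ -4.5739e+6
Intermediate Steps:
E(U) = 2*U²/(-3 + U) (E(U) = U*((2*U)/(-3 + U)) = U*(2*U/(-3 + U)) = 2*U²/(-3 + U))
-4570043 + E(-1946) = -4570043 + 2*(-1946)²/(-3 - 1946) = -4570043 + 2*3786916/(-1949) = -4570043 + 2*3786916*(-1/1949) = -4570043 - 7573832/1949 = -8914587639/1949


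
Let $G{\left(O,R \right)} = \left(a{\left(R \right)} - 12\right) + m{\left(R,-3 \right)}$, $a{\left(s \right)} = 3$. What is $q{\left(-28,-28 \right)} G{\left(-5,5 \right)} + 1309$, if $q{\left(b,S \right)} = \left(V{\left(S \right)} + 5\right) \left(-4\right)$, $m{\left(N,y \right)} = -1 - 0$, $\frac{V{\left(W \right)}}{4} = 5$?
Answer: $2309$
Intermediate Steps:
$V{\left(W \right)} = 20$ ($V{\left(W \right)} = 4 \cdot 5 = 20$)
$m{\left(N,y \right)} = -1$ ($m{\left(N,y \right)} = -1 + 0 = -1$)
$q{\left(b,S \right)} = -100$ ($q{\left(b,S \right)} = \left(20 + 5\right) \left(-4\right) = 25 \left(-4\right) = -100$)
$G{\left(O,R \right)} = -10$ ($G{\left(O,R \right)} = \left(3 - 12\right) - 1 = -9 - 1 = -10$)
$q{\left(-28,-28 \right)} G{\left(-5,5 \right)} + 1309 = \left(-100\right) \left(-10\right) + 1309 = 1000 + 1309 = 2309$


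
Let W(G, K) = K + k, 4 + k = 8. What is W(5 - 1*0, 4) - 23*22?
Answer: -498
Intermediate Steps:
k = 4 (k = -4 + 8 = 4)
W(G, K) = 4 + K (W(G, K) = K + 4 = 4 + K)
W(5 - 1*0, 4) - 23*22 = (4 + 4) - 23*22 = 8 - 506 = -498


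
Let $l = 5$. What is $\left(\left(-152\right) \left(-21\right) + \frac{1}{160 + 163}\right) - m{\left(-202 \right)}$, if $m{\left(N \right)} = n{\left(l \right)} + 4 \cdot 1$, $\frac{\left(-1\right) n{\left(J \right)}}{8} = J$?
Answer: $\frac{1042645}{323} \approx 3228.0$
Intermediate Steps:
$n{\left(J \right)} = - 8 J$
$m{\left(N \right)} = -36$ ($m{\left(N \right)} = \left(-8\right) 5 + 4 \cdot 1 = -40 + 4 = -36$)
$\left(\left(-152\right) \left(-21\right) + \frac{1}{160 + 163}\right) - m{\left(-202 \right)} = \left(\left(-152\right) \left(-21\right) + \frac{1}{160 + 163}\right) - -36 = \left(3192 + \frac{1}{323}\right) + 36 = \frac{1031017}{323} + 36 = \frac{1042645}{323}$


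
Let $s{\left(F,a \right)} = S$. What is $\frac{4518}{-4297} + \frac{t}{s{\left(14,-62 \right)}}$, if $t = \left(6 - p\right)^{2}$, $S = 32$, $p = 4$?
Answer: $- \frac{31847}{34376} \approx -0.92643$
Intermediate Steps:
$t = 4$ ($t = \left(6 - 4\right)^{2} = 2^{2} = 4$)
$s{\left(F,a \right)} = 32$
$\frac{4518}{-4297} + \frac{t}{s{\left(14,-62 \right)}} = \frac{4518}{-4297} + \frac{4}{32} = 4518 \left(- \frac{1}{4297}\right) + 4 \cdot \frac{1}{32} = - \frac{4518}{4297} + \frac{1}{8} = - \frac{31847}{34376}$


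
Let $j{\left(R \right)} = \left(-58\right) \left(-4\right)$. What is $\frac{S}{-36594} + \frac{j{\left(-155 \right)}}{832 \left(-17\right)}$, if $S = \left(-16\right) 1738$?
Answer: $\frac{24051659}{32349096} \approx 0.7435$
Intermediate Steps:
$j{\left(R \right)} = 232$
$S = -27808$
$\frac{S}{-36594} + \frac{j{\left(-155 \right)}}{832 \left(-17\right)} = - \frac{27808}{-36594} + \frac{232}{832 \left(-17\right)} = \left(-27808\right) \left(- \frac{1}{36594}\right) + \frac{232}{-14144} = \frac{13904}{18297} + 232 \left(- \frac{1}{14144}\right) = \frac{13904}{18297} - \frac{29}{1768} = \frac{24051659}{32349096}$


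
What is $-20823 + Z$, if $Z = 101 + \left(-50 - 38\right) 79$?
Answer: $-27674$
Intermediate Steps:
$Z = -6851$ ($Z = 101 - 6952 = -6851$)
$-20823 + Z = -20823 - 6851 = -27674$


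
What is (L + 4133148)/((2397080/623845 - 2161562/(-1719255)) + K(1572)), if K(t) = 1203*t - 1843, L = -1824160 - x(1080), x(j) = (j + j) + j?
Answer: 494605374229842060/405268529572236193 ≈ 1.2204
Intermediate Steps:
x(j) = 3*j (x(j) = 2*j + j = 3*j)
L = -1827400 (L = -1824160 - 3*1080 = -1824160 - 1*3240 = -1824160 - 3240 = -1827400)
K(t) = -1843 + 1203*t
(L + 4133148)/((2397080/623845 - 2161562/(-1719255)) + K(1572)) = (-1827400 + 4133148)/((2397080/623845 - 2161562/(-1719255)) + (-1843 + 1203*1572)) = 2305748/((2397080*(1/623845) - 2161562*(-1/1719255)) + (-1843 + 1891116)) = 2305748/((479416/124769 + 2161562/1719255) + 1889273) = 2305748/(1093934284258/214509727095 + 1889273) = 2305748/(405268529572236193/214509727095) = 2305748*(214509727095/405268529572236193) = 494605374229842060/405268529572236193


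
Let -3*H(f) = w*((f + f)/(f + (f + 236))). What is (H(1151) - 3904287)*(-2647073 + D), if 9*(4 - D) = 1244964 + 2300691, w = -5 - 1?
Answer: 45200705088309892/3807 ≈ 1.1873e+13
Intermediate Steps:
w = -6
D = -1181873/3 (D = 4 - (1244964 + 2300691)/9 = 4 - ⅑*3545655 = 4 - 1181885/3 = -1181873/3 ≈ -3.9396e+5)
H(f) = 4*f/(236 + 2*f) (H(f) = -(-2)*(f + f)/(f + (f + 236)) = -(-2)*(2*f)/(f + (236 + f)) = -(-2)*(2*f)/(236 + 2*f) = -(-2)*2*f/(236 + 2*f) = -(-4)*f/(236 + 2*f) = 4*f/(236 + 2*f))
(H(1151) - 3904287)*(-2647073 + D) = (2*1151/(118 + 1151) - 3904287)*(-2647073 - 1181873/3) = (2*1151/1269 - 3904287)*(-9123092/3) = (2*1151*(1/1269) - 3904287)*(-9123092/3) = (2302/1269 - 3904287)*(-9123092/3) = -4954537901/1269*(-9123092/3) = 45200705088309892/3807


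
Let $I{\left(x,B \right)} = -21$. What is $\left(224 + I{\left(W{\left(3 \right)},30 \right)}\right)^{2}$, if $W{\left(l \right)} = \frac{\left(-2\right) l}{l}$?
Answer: $41209$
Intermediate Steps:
$W{\left(l \right)} = -2$
$\left(224 + I{\left(W{\left(3 \right)},30 \right)}\right)^{2} = \left(224 - 21\right)^{2} = 203^{2} = 41209$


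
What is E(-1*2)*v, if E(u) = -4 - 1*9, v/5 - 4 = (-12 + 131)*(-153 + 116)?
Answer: 285935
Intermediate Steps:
v = -21995 (v = 20 + 5*((-12 + 131)*(-153 + 116)) = 20 + 5*(119*(-37)) = 20 + 5*(-4403) = 20 - 22015 = -21995)
E(u) = -13 (E(u) = -4 - 9 = -13)
E(-1*2)*v = -13*(-21995) = 285935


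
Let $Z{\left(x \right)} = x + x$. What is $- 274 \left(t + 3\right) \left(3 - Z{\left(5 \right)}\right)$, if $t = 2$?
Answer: $9590$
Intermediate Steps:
$Z{\left(x \right)} = 2 x$
$- 274 \left(t + 3\right) \left(3 - Z{\left(5 \right)}\right) = - 274 \left(2 + 3\right) \left(3 - 2 \cdot 5\right) = - 274 \cdot 5 \left(3 - 10\right) = - 274 \cdot 5 \left(-7\right) = \left(-274\right) \left(-35\right) = 9590$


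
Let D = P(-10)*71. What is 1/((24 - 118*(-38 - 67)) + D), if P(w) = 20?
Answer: 1/13834 ≈ 7.2286e-5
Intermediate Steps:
D = 1420 (D = 20*71 = 1420)
1/((24 - 118*(-38 - 67)) + D) = 1/((24 - 118*(-38 - 67)) + 1420) = 1/((24 - 118*(-105)) + 1420) = 1/((24 + 12390) + 1420) = 1/(12414 + 1420) = 1/13834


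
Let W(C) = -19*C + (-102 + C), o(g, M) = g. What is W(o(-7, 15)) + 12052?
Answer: 12076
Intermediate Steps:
W(C) = -102 - 18*C
W(o(-7, 15)) + 12052 = (-102 - 18*(-7)) + 12052 = (-102 + 126) + 12052 = 24 + 12052 = 12076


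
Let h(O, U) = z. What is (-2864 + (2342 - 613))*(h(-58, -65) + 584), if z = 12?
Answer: -676460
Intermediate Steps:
h(O, U) = 12
(-2864 + (2342 - 613))*(h(-58, -65) + 584) = (-2864 + (2342 - 613))*(12 + 584) = (-2864 + 1729)*596 = -1135*596 = -676460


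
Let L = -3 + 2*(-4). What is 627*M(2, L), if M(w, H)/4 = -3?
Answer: -7524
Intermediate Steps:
L = -11 (L = -3 - 8 = -11)
M(w, H) = -12 (M(w, H) = 4*(-3) = -12)
627*M(2, L) = 627*(-12) = -7524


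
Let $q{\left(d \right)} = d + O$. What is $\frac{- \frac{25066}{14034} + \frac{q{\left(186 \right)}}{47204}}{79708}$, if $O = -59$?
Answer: $- \frac{590716573}{26401718143344} \approx -2.2374 \cdot 10^{-5}$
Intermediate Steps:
$q{\left(d \right)} = -59 + d$ ($q{\left(d \right)} = d - 59 = -59 + d$)
$\frac{- \frac{25066}{14034} + \frac{q{\left(186 \right)}}{47204}}{79708} = \frac{- \frac{25066}{14034} + \frac{-59 + 186}{47204}}{79708} = \left(\left(-25066\right) \frac{1}{14034} + 127 \cdot \frac{1}{47204}\right) \frac{1}{79708} = \left(- \frac{12533}{7017} + \frac{127}{47204}\right) \frac{1}{79708} = \left(- \frac{590716573}{331230468}\right) \frac{1}{79708} = - \frac{590716573}{26401718143344}$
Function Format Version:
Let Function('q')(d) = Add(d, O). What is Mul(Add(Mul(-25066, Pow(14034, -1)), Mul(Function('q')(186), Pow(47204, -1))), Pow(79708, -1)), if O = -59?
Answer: Rational(-590716573, 26401718143344) ≈ -2.2374e-5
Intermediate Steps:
Function('q')(d) = Add(-59, d) (Function('q')(d) = Add(d, -59) = Add(-59, d))
Mul(Add(Mul(-25066, Pow(14034, -1)), Mul(Function('q')(186), Pow(47204, -1))), Pow(79708, -1)) = Mul(Add(Mul(-25066, Pow(14034, -1)), Mul(Add(-59, 186), Pow(47204, -1))), Pow(79708, -1)) = Mul(Add(Mul(-25066, Rational(1, 14034)), Mul(127, Rational(1, 47204))), Rational(1, 79708)) = Mul(Add(Rational(-12533, 7017), Rational(127, 47204)), Rational(1, 79708)) = Mul(Rational(-590716573, 331230468), Rational(1, 79708)) = Rational(-590716573, 26401718143344)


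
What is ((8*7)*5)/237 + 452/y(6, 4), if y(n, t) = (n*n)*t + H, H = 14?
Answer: 958/237 ≈ 4.0422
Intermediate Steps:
y(n, t) = 14 + t*n² (y(n, t) = (n*n)*t + 14 = n²*t + 14 = t*n² + 14 = 14 + t*n²)
((8*7)*5)/237 + 452/y(6, 4) = ((8*7)*5)/237 + 452/(14 + 4*6²) = (56*5)*(1/237) + 452/(14 + 4*36) = 280*(1/237) + 452/(14 + 144) = 280/237 + 452/158 = 280/237 + 452*(1/158) = 280/237 + 226/79 = 958/237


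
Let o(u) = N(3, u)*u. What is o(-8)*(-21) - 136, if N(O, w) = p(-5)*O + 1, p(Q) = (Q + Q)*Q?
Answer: 25232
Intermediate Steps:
p(Q) = 2*Q² (p(Q) = (2*Q)*Q = 2*Q²)
N(O, w) = 1 + 50*O (N(O, w) = (2*(-5)²)*O + 1 = (2*25)*O + 1 = 50*O + 1 = 1 + 50*O)
o(u) = 151*u (o(u) = (1 + 50*3)*u = (1 + 150)*u = 151*u)
o(-8)*(-21) - 136 = (151*(-8))*(-21) - 136 = -1208*(-21) - 136 = 25368 - 136 = 25232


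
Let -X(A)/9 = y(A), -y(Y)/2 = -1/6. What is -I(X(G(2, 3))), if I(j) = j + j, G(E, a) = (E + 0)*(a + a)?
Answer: 6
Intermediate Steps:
G(E, a) = 2*E*a (G(E, a) = E*(2*a) = 2*E*a)
y(Y) = ⅓ (y(Y) = -(-2)/6 = -2*(-⅙) = ⅓)
X(A) = -3 (X(A) = -9*⅓ = -3)
I(j) = 2*j
-I(X(G(2, 3))) = -2*(-3) = -1*(-6) = 6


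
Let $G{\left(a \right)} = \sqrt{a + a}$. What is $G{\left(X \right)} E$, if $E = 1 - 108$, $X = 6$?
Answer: $- 214 \sqrt{3} \approx -370.66$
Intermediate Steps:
$G{\left(a \right)} = \sqrt{2} \sqrt{a}$ ($G{\left(a \right)} = \sqrt{2 a} = \sqrt{2} \sqrt{a}$)
$E = -107$ ($E = 1 - 108 = -107$)
$G{\left(X \right)} E = \sqrt{2} \sqrt{6} \left(-107\right) = 2 \sqrt{3} \left(-107\right) = - 214 \sqrt{3}$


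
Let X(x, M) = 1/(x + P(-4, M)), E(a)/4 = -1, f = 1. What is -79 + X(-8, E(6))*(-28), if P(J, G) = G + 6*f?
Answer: -223/3 ≈ -74.333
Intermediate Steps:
E(a) = -4 (E(a) = 4*(-1) = -4)
P(J, G) = 6 + G (P(J, G) = G + 6*1 = G + 6 = 6 + G)
X(x, M) = 1/(6 + M + x) (X(x, M) = 1/(x + (6 + M)) = 1/(6 + M + x))
-79 + X(-8, E(6))*(-28) = -79 - 28/(6 - 4 - 8) = -79 - 28/(-6) = -79 - 1/6*(-28) = -79 + 14/3 = -223/3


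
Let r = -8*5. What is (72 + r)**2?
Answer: 1024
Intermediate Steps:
r = -40
(72 + r)**2 = (72 - 40)**2 = 32**2 = 1024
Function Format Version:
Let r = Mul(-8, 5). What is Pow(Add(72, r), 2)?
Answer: 1024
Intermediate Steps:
r = -40
Pow(Add(72, r), 2) = Pow(Add(72, -40), 2) = Pow(32, 2) = 1024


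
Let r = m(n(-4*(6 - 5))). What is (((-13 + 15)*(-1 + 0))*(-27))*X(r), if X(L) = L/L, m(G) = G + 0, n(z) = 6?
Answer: 54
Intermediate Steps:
m(G) = G
r = 6
X(L) = 1
(((-13 + 15)*(-1 + 0))*(-27))*X(r) = (((-13 + 15)*(-1 + 0))*(-27))*1 = ((2*(-1))*(-27))*1 = -2*(-27)*1 = 54*1 = 54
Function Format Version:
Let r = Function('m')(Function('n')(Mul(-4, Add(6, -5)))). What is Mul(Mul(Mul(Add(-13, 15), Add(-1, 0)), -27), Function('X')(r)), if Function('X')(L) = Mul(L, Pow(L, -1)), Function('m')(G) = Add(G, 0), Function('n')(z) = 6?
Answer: 54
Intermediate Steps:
Function('m')(G) = G
r = 6
Function('X')(L) = 1
Mul(Mul(Mul(Add(-13, 15), Add(-1, 0)), -27), Function('X')(r)) = Mul(Mul(Mul(Add(-13, 15), Add(-1, 0)), -27), 1) = Mul(Mul(Mul(2, -1), -27), 1) = Mul(Mul(-2, -27), 1) = Mul(54, 1) = 54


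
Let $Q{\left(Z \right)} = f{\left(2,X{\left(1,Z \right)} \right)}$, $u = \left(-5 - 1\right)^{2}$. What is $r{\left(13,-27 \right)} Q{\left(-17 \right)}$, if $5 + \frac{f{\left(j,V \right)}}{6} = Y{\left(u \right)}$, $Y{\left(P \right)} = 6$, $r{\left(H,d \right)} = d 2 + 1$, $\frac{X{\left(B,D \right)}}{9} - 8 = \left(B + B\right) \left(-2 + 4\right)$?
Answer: $-318$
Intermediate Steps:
$u = 36$ ($u = \left(-6\right)^{2} = 36$)
$X{\left(B,D \right)} = 72 + 36 B$ ($X{\left(B,D \right)} = 72 + 9 \left(B + B\right) \left(-2 + 4\right) = 72 + 9 \cdot 2 B 2 = 72 + 9 \cdot 4 B = 72 + 36 B$)
$r{\left(H,d \right)} = 1 + 2 d$ ($r{\left(H,d \right)} = 2 d + 1 = 1 + 2 d$)
$f{\left(j,V \right)} = 6$ ($f{\left(j,V \right)} = -30 + 6 \cdot 6 = -30 + 36 = 6$)
$Q{\left(Z \right)} = 6$
$r{\left(13,-27 \right)} Q{\left(-17 \right)} = \left(1 + 2 \left(-27\right)\right) 6 = \left(1 - 54\right) 6 = \left(-53\right) 6 = -318$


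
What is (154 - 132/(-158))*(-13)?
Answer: -159016/79 ≈ -2012.9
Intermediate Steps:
(154 - 132/(-158))*(-13) = (154 - 132*(-1/158))*(-13) = (154 + 66/79)*(-13) = (12232/79)*(-13) = -159016/79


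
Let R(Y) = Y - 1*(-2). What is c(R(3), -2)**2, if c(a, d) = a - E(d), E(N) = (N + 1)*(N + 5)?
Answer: 64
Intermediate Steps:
R(Y) = 2 + Y (R(Y) = Y + 2 = 2 + Y)
E(N) = (1 + N)*(5 + N)
c(a, d) = -5 + a - d**2 - 6*d (c(a, d) = a - (5 + d**2 + 6*d) = a + (-5 - d**2 - 6*d) = -5 + a - d**2 - 6*d)
c(R(3), -2)**2 = (-5 + (2 + 3) - 1*(-2)**2 - 6*(-2))**2 = (-5 + 5 - 1*4 + 12)**2 = (-5 + 5 - 4 + 12)**2 = 8**2 = 64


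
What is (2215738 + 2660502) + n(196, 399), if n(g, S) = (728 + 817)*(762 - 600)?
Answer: 5126530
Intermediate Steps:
n(g, S) = 250290 (n(g, S) = 1545*162 = 250290)
(2215738 + 2660502) + n(196, 399) = (2215738 + 2660502) + 250290 = 4876240 + 250290 = 5126530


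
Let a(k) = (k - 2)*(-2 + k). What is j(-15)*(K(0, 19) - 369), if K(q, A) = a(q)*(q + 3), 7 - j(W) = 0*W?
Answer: -2499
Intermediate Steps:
j(W) = 7 (j(W) = 7 - 0*W = 7 - 1*0 = 7 + 0 = 7)
a(k) = (-2 + k)**2 (a(k) = (-2 + k)*(-2 + k) = (-2 + k)**2)
K(q, A) = (-2 + q)**2*(3 + q) (K(q, A) = (-2 + q)**2*(q + 3) = (-2 + q)**2*(3 + q))
j(-15)*(K(0, 19) - 369) = 7*((-2 + 0)**2*(3 + 0) - 369) = 7*((-2)**2*3 - 369) = 7*(4*3 - 369) = 7*(12 - 369) = 7*(-357) = -2499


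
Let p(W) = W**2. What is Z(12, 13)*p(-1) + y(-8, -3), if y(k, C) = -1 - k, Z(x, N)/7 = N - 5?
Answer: 63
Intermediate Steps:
Z(x, N) = -35 + 7*N (Z(x, N) = 7*(N - 5) = 7*(-5 + N) = -35 + 7*N)
Z(12, 13)*p(-1) + y(-8, -3) = (-35 + 7*13)*(-1)**2 + (-1 - 1*(-8)) = (-35 + 91)*1 + (-1 + 8) = 56*1 + 7 = 56 + 7 = 63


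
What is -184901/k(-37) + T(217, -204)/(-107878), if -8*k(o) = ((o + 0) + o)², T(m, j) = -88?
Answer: 19946810314/73842491 ≈ 270.13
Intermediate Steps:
k(o) = -o²/2 (k(o) = -((o + 0) + o)²/8 = -(o + o)²/8 = -4*o²/8 = -o²/2)
-184901/k(-37) + T(217, -204)/(-107878) = -184901/((-½*(-37)²)) - 88/(-107878) = -184901/((-½*1369)) - 88*(-1/107878) = -184901/(-1369/2) + 44/53939 = -184901*(-2/1369) + 44/53939 = 369802/1369 + 44/53939 = 19946810314/73842491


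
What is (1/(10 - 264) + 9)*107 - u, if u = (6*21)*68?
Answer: -1931777/254 ≈ -7605.4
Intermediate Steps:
u = 8568 (u = 126*68 = 8568)
(1/(10 - 264) + 9)*107 - u = (1/(10 - 264) + 9)*107 - 1*8568 = (1/(-254) + 9)*107 - 8568 = (-1/254 + 9)*107 - 8568 = (2285/254)*107 - 8568 = 244495/254 - 8568 = -1931777/254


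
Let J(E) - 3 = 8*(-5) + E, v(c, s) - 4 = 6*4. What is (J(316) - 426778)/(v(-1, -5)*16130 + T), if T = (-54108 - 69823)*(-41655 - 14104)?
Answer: -426499/6910720269 ≈ -6.1716e-5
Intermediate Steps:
v(c, s) = 28 (v(c, s) = 4 + 6*4 = 4 + 24 = 28)
J(E) = -37 + E (J(E) = 3 + (8*(-5) + E) = 3 + (-40 + E) = -37 + E)
T = 6910268629 (T = -123931*(-55759) = 6910268629)
(J(316) - 426778)/(v(-1, -5)*16130 + T) = ((-37 + 316) - 426778)/(28*16130 + 6910268629) = (279 - 426778)/(451640 + 6910268629) = -426499/6910720269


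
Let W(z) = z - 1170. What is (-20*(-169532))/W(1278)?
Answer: 847660/27 ≈ 31395.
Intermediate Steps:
W(z) = -1170 + z
(-20*(-169532))/W(1278) = (-20*(-169532))/(-1170 + 1278) = 3390640/108 = 3390640*(1/108) = 847660/27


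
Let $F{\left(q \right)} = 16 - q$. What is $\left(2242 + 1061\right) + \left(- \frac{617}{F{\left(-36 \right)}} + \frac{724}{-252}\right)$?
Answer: $\frac{10772345}{3276} \approx 3288.3$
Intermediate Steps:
$\left(2242 + 1061\right) + \left(- \frac{617}{F{\left(-36 \right)}} + \frac{724}{-252}\right) = \left(2242 + 1061\right) + \left(- \frac{617}{16 - -36} + \frac{724}{-252}\right) = 3303 + \left(- \frac{617}{16 + 36} + 724 \left(- \frac{1}{252}\right)\right) = 3303 - \left(\frac{181}{63} + \frac{617}{52}\right) = 3303 - \frac{48283}{3276} = \frac{10772345}{3276}$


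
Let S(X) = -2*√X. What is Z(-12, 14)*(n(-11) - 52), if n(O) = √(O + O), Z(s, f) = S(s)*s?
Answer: 48*I*√3*(-52 + I*√22) ≈ -389.95 - 4323.2*I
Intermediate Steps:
Z(s, f) = -2*s^(3/2) (Z(s, f) = (-2*√s)*s = -2*s^(3/2))
n(O) = √2*√O (n(O) = √(2*O) = √2*√O)
Z(-12, 14)*(n(-11) - 52) = (-(-48)*I*√3)*(√2*√(-11) - 52) = (-(-48)*I*√3)*(√2*(I*√11) - 52) = (48*I*√3)*(I*√22 - 52) = (48*I*√3)*(-52 + I*√22) = 48*I*√3*(-52 + I*√22)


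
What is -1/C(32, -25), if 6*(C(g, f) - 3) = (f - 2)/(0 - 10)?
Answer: -20/69 ≈ -0.28986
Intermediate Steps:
C(g, f) = 91/30 - f/60 (C(g, f) = 3 + ((f - 2)/(0 - 10))/6 = 3 + ((-2 + f)/(-10))/6 = 3 + ((-2 + f)*(-⅒))/6 = 3 + (⅕ - f/10)/6 = 3 + (1/30 - f/60) = 91/30 - f/60)
-1/C(32, -25) = -1/(91/30 - 1/60*(-25)) = -1/(91/30 + 5/12) = -1/69/20 = -1*20/69 = -20/69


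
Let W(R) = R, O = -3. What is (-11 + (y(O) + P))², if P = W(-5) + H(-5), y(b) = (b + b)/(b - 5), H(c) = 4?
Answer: 2025/16 ≈ 126.56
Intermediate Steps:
y(b) = 2*b/(-5 + b) (y(b) = (2*b)/(-5 + b) = 2*b/(-5 + b))
P = -1 (P = -5 + 4 = -1)
(-11 + (y(O) + P))² = (-11 + (2*(-3)/(-5 - 3) - 1))² = (-11 + (2*(-3)/(-8) - 1))² = (-11 + (2*(-3)*(-⅛) - 1))² = (-11 + (¾ - 1))² = (-11 - ¼)² = (-45/4)² = 2025/16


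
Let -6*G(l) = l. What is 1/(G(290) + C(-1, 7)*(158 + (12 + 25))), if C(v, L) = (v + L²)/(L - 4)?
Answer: 3/9215 ≈ 0.00032556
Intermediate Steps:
G(l) = -l/6
C(v, L) = (v + L²)/(-4 + L)
1/(G(290) + C(-1, 7)*(158 + (12 + 25))) = 1/(-⅙*290 + ((-1 + 7²)/(-4 + 7))*(158 + (12 + 25))) = 1/(-145/3 + ((-1 + 49)/3)*(158 + 37)) = 1/(-145/3 + ((⅓)*48)*195) = 1/(-145/3 + 16*195) = 1/(-145/3 + 3120) = 1/(9215/3) = 3/9215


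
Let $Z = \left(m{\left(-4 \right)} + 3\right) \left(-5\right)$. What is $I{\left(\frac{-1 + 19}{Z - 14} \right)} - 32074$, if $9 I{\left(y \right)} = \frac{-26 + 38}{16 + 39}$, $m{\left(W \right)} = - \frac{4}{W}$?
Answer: $- \frac{5292206}{165} \approx -32074.0$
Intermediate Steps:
$Z = -20$ ($Z = \left(- \frac{4}{-4} + 3\right) \left(-5\right) = \left(\left(-4\right) \left(- \frac{1}{4}\right) + 3\right) \left(-5\right) = \left(1 + 3\right) \left(-5\right) = 4 \left(-5\right) = -20$)
$I{\left(y \right)} = \frac{4}{165}$ ($I{\left(y \right)} = \frac{\left(-26 + 38\right) \frac{1}{16 + 39}}{9} = \frac{12 \cdot \frac{1}{55}}{9} = \frac{1}{9} \cdot \frac{12}{55} = \frac{4}{165}$)
$I{\left(\frac{-1 + 19}{Z - 14} \right)} - 32074 = \frac{4}{165} - 32074 = - \frac{5292206}{165}$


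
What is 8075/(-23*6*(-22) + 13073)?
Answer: 8075/16109 ≈ 0.50127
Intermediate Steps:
8075/(-23*6*(-22) + 13073) = 8075/(-138*(-22) + 13073) = 8075/(3036 + 13073) = 8075/16109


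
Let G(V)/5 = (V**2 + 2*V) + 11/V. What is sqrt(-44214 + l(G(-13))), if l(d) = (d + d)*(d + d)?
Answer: 41*sqrt(198714)/13 ≈ 1405.9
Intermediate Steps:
G(V) = 5*V**2 + 10*V + 55/V (G(V) = 5*((V**2 + 2*V) + 11/V) = 5*(V**2 + 2*V + 11/V) = 5*V**2 + 10*V + 55/V)
l(d) = 4*d**2 (l(d) = (2*d)*(2*d) = 4*d**2)
sqrt(-44214 + l(G(-13))) = sqrt(-44214 + 4*(5*(11 + (-13)**2*(2 - 13))/(-13))**2) = sqrt(-44214 + 4*(5*(-1/13)*(11 + 169*(-11)))**2) = sqrt(-44214 + 4*(5*(-1/13)*(11 - 1859))**2) = sqrt(-44214 + 4*(5*(-1/13)*(-1848))**2) = sqrt(-44214 + 4*(9240/13)**2) = sqrt(-44214 + 4*(85377600/169)) = sqrt(-44214 + 341510400/169) = sqrt(334038234/169) = 41*sqrt(198714)/13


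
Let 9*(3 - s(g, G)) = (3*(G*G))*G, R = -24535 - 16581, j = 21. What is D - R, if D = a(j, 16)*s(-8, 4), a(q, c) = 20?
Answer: 122248/3 ≈ 40749.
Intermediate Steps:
R = -41116
s(g, G) = 3 - G³/3 (s(g, G) = 3 - 3*(G*G)*G/9 = 3 - 3*G²*G/9 = 3 - G³/3)
D = -1100/3 (D = 20*(3 - ⅓*4³) = 20*(3 - ⅓*64) = 20*(3 - 64/3) = 20*(-55/3) = -1100/3 ≈ -366.67)
D - R = -1100/3 - 1*(-41116) = -1100/3 + 41116 = 122248/3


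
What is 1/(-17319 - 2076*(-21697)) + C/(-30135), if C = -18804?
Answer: 527531573693/845413949835 ≈ 0.62399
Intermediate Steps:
1/(-17319 - 2076*(-21697)) + C/(-30135) = 1/(-17319 - 2076*(-21697)) - 18804/(-30135) = -1/21697/(-19395) - 18804*(-1/30135) = -1/19395*(-1/21697) + 6268/10045 = 1/420813315 + 6268/10045 = 527531573693/845413949835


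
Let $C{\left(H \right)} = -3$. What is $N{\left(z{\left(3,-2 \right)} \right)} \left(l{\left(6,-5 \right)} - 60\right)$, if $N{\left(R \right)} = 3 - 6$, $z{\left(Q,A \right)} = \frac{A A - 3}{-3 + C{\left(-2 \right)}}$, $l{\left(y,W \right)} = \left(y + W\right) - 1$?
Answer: $180$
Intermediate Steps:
$l{\left(y,W \right)} = -1 + W + y$ ($l{\left(y,W \right)} = \left(W + y\right) - 1 = -1 + W + y$)
$z{\left(Q,A \right)} = \frac{1}{2} - \frac{A^{2}}{6}$ ($z{\left(Q,A \right)} = \frac{A A - 3}{-3 - 3} = \frac{A^{2} - 3}{-6} = \left(-3 + A^{2}\right) \left(- \frac{1}{6}\right) = \frac{1}{2} - \frac{A^{2}}{6}$)
$N{\left(R \right)} = -3$
$N{\left(z{\left(3,-2 \right)} \right)} \left(l{\left(6,-5 \right)} - 60\right) = - 3 \left(\left(-1 - 5 + 6\right) - 60\right) = - 3 \left(0 - 60\right) = \left(-3\right) \left(-60\right) = 180$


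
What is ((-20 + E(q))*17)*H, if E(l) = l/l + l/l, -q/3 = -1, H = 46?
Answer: -14076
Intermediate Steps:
q = 3 (q = -3*(-1) = 3)
E(l) = 2 (E(l) = 1 + 1 = 2)
((-20 + E(q))*17)*H = ((-20 + 2)*17)*46 = -18*17*46 = -306*46 = -14076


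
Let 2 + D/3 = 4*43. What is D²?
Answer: 260100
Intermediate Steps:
D = 510 (D = -6 + 3*(4*43) = -6 + 3*172 = -6 + 516 = 510)
D² = 510² = 260100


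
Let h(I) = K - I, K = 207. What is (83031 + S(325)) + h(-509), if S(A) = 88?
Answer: 83835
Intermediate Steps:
h(I) = 207 - I
(83031 + S(325)) + h(-509) = (83031 + 88) + (207 - 1*(-509)) = 83119 + (207 + 509) = 83119 + 716 = 83835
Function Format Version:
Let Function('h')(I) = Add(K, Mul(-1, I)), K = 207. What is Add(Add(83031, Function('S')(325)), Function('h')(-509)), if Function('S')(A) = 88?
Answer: 83835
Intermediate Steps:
Function('h')(I) = Add(207, Mul(-1, I))
Add(Add(83031, Function('S')(325)), Function('h')(-509)) = Add(Add(83031, 88), Add(207, Mul(-1, -509))) = Add(83119, Add(207, 509)) = Add(83119, 716) = 83835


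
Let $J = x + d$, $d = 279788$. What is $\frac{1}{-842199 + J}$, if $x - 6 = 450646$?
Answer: $- \frac{1}{111759} \approx -8.9478 \cdot 10^{-6}$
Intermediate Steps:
$x = 450652$ ($x = 6 + 450646 = 450652$)
$J = 730440$ ($J = 450652 + 279788 = 730440$)
$\frac{1}{-842199 + J} = \frac{1}{-842199 + 730440} = \frac{1}{-111759} = - \frac{1}{111759}$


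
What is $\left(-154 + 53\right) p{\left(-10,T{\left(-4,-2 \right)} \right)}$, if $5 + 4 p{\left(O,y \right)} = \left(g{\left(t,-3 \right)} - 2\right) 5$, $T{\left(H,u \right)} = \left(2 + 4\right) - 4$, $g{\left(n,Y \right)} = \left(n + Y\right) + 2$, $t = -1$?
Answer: $\frac{2525}{4} \approx 631.25$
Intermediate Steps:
$g{\left(n,Y \right)} = 2 + Y + n$ ($g{\left(n,Y \right)} = \left(Y + n\right) + 2 = 2 + Y + n$)
$T{\left(H,u \right)} = 2$ ($T{\left(H,u \right)} = 6 - 4 = 2$)
$p{\left(O,y \right)} = - \frac{25}{4}$ ($p{\left(O,y \right)} = - \frac{5}{4} + \frac{\left(\left(2 - 3 - 1\right) - 2\right) 5}{4} = - \frac{5}{4} + \frac{\left(-2 - 2\right) 5}{4} = - \frac{5}{4} + \frac{\left(-4\right) 5}{4} = - \frac{5}{4} + \frac{1}{4} \left(-20\right) = - \frac{5}{4} - 5 = - \frac{25}{4}$)
$\left(-154 + 53\right) p{\left(-10,T{\left(-4,-2 \right)} \right)} = \left(-154 + 53\right) \left(- \frac{25}{4}\right) = \left(-101\right) \left(- \frac{25}{4}\right) = \frac{2525}{4}$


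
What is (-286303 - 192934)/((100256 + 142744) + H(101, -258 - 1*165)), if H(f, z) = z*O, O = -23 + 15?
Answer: -479237/246384 ≈ -1.9451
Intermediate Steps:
O = -8
H(f, z) = -8*z (H(f, z) = z*(-8) = -8*z)
(-286303 - 192934)/((100256 + 142744) + H(101, -258 - 1*165)) = (-286303 - 192934)/((100256 + 142744) - 8*(-258 - 1*165)) = -479237/(243000 - 8*(-258 - 165)) = -479237/(243000 - 8*(-423)) = -479237/(243000 + 3384) = -479237/246384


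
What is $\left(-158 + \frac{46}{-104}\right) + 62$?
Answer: $- \frac{5015}{52} \approx -96.442$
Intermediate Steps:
$\left(-158 + \frac{46}{-104}\right) + 62 = \left(-158 + 46 \left(- \frac{1}{104}\right)\right) + 62 = \left(-158 - \frac{23}{52}\right) + 62 = - \frac{8239}{52} + 62 = - \frac{5015}{52}$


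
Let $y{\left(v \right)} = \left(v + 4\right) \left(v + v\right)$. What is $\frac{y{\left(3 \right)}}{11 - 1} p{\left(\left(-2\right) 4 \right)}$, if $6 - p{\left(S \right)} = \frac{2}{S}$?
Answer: $\frac{105}{4} \approx 26.25$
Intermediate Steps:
$y{\left(v \right)} = 2 v \left(4 + v\right)$ ($y{\left(v \right)} = \left(4 + v\right) 2 v = 2 v \left(4 + v\right)$)
$p{\left(S \right)} = 6 - \frac{2}{S}$
$\frac{y{\left(3 \right)}}{11 - 1} p{\left(\left(-2\right) 4 \right)} = \frac{2 \cdot 3 \left(4 + 3\right)}{11 - 1} \left(6 - \frac{2}{\left(-2\right) 4}\right) = \frac{2 \cdot 3 \cdot 7}{10} \left(6 - \frac{2}{-8}\right) = \frac{1}{10} \cdot 42 \left(6 - - \frac{1}{4}\right) = \frac{21 \left(6 + \frac{1}{4}\right)}{5} = \frac{21}{5} \cdot \frac{25}{4} = \frac{105}{4}$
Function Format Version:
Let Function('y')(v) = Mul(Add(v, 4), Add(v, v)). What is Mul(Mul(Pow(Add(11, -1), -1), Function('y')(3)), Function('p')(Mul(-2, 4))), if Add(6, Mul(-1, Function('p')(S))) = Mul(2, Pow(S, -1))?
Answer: Rational(105, 4) ≈ 26.250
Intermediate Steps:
Function('y')(v) = Mul(2, v, Add(4, v)) (Function('y')(v) = Mul(Add(4, v), Mul(2, v)) = Mul(2, v, Add(4, v)))
Function('p')(S) = Add(6, Mul(-2, Pow(S, -1))) (Function('p')(S) = Add(6, Mul(-1, Mul(2, Pow(S, -1)))) = Add(6, Mul(-2, Pow(S, -1))))
Mul(Mul(Pow(Add(11, -1), -1), Function('y')(3)), Function('p')(Mul(-2, 4))) = Mul(Mul(Pow(Add(11, -1), -1), Mul(2, 3, Add(4, 3))), Add(6, Mul(-2, Pow(Mul(-2, 4), -1)))) = Mul(Mul(Pow(10, -1), Mul(2, 3, 7)), Add(6, Mul(-2, Pow(-8, -1)))) = Mul(Mul(Rational(1, 10), 42), Add(6, Mul(-2, Rational(-1, 8)))) = Mul(Rational(21, 5), Add(6, Rational(1, 4))) = Mul(Rational(21, 5), Rational(25, 4)) = Rational(105, 4)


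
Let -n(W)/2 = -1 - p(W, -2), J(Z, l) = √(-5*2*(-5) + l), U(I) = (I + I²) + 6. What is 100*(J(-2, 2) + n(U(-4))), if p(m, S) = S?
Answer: -200 + 200*√13 ≈ 521.11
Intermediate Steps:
U(I) = 6 + I + I²
J(Z, l) = √(50 + l) (J(Z, l) = √(-10*(-5) + l) = √(50 + l))
n(W) = -2 (n(W) = -2*(-1 - 1*(-2)) = -2*(-1 + 2) = -2*1 = -2)
100*(J(-2, 2) + n(U(-4))) = 100*(√(50 + 2) - 2) = 100*(√52 - 2) = 100*(2*√13 - 2) = 100*(-2 + 2*√13) = -200 + 200*√13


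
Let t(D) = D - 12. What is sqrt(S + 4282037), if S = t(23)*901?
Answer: 2*sqrt(1072987) ≈ 2071.7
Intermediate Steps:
t(D) = -12 + D
S = 9911 (S = (-12 + 23)*901 = 11*901 = 9911)
sqrt(S + 4282037) = sqrt(9911 + 4282037) = sqrt(4291948) = 2*sqrt(1072987)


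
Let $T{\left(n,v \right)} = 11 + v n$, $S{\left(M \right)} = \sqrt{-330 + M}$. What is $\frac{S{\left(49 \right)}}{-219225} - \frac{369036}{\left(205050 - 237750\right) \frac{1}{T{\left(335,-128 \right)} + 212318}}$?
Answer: $\frac{5211065097}{2725} - \frac{i \sqrt{281}}{219225} \approx 1.9123 \cdot 10^{6} - 7.6465 \cdot 10^{-5} i$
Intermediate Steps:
$T{\left(n,v \right)} = 11 + n v$
$\frac{S{\left(49 \right)}}{-219225} - \frac{369036}{\left(205050 - 237750\right) \frac{1}{T{\left(335,-128 \right)} + 212318}} = \frac{\sqrt{-330 + 49}}{-219225} - \frac{369036}{\left(205050 - 237750\right) \frac{1}{\left(11 + 335 \left(-128\right)\right) + 212318}} = \sqrt{-281} \left(- \frac{1}{219225}\right) - \frac{369036}{\left(-32700\right) \frac{1}{\left(11 - 42880\right) + 212318}} = i \sqrt{281} \left(- \frac{1}{219225}\right) - \frac{369036}{\left(-32700\right) \frac{1}{-42869 + 212318}} = - \frac{i \sqrt{281}}{219225} - \frac{369036}{\left(-32700\right) \frac{1}{169449}} = - \frac{i \sqrt{281}}{219225} - \frac{369036}{- \frac{10900}{56483}} = - \frac{i \sqrt{281}}{219225} - - \frac{5211065097}{2725} = - \frac{i \sqrt{281}}{219225} + \frac{5211065097}{2725} = \frac{5211065097}{2725} - \frac{i \sqrt{281}}{219225}$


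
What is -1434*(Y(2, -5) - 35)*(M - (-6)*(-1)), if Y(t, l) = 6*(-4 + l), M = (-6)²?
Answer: 3828780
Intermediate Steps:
M = 36
Y(t, l) = -24 + 6*l
-1434*(Y(2, -5) - 35)*(M - (-6)*(-1)) = -1434*((-24 + 6*(-5)) - 35)*(36 - (-6)*(-1)) = -1434*((-24 - 30) - 35)*(36 - 6*1) = -1434*(-54 - 35)*(36 - 6) = -(-127626)*30 = -1434*(-2670) = 3828780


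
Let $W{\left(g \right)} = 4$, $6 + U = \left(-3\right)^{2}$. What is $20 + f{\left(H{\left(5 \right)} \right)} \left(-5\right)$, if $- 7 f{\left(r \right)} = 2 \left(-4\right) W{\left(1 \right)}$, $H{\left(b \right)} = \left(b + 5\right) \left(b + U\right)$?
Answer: $- \frac{20}{7} \approx -2.8571$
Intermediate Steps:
$U = 3$ ($U = -6 + \left(-3\right)^{2} = -6 + 9 = 3$)
$H{\left(b \right)} = \left(3 + b\right) \left(5 + b\right)$ ($H{\left(b \right)} = \left(b + 5\right) \left(b + 3\right) = \left(5 + b\right) \left(3 + b\right) = \left(3 + b\right) \left(5 + b\right)$)
$f{\left(r \right)} = \frac{32}{7}$ ($f{\left(r \right)} = - \frac{2 \left(-4\right) 4}{7} = - \frac{\left(-8\right) 4}{7} = \left(- \frac{1}{7}\right) \left(-32\right) = \frac{32}{7}$)
$20 + f{\left(H{\left(5 \right)} \right)} \left(-5\right) = 20 + \frac{32}{7} \left(-5\right) = 20 - \frac{160}{7} = - \frac{20}{7}$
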